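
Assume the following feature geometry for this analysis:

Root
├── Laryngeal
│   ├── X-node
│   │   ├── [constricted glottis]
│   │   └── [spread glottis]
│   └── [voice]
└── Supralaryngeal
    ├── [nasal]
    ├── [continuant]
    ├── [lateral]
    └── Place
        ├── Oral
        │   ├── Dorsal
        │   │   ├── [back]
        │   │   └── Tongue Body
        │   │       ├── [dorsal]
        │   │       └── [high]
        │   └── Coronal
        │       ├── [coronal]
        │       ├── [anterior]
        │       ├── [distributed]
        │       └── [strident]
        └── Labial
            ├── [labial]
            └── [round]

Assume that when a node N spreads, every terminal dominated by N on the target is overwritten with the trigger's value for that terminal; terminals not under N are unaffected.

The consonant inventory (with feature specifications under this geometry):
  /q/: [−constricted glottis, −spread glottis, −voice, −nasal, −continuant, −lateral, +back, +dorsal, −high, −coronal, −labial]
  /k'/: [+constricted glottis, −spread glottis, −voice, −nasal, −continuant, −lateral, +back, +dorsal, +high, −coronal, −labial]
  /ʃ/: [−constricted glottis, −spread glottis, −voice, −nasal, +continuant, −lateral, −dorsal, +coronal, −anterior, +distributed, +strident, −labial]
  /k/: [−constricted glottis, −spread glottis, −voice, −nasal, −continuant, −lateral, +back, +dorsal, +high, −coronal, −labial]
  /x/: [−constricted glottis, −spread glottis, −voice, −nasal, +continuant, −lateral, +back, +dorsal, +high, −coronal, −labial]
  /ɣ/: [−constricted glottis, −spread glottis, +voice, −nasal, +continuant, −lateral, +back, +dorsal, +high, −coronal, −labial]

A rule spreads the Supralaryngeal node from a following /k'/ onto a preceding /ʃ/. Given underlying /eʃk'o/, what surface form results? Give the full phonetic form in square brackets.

The Supralaryngeal node dominates the terminals [nasal], [continuant], [lateral], [back], [dorsal], [high], [coronal], [anterior], [distributed], [strident], [labial], [round].
The target acquires /k'/'s values for everything under Supralaryngeal — [−nasal], [−continuant], [−lateral], [+back], [+dorsal], [+high], [−coronal], [−labial] — while keeping its own [constricted glottis], [spread glottis], [voice].
Among the inventory, only /k/ has exactly this specification, giving the surface form [ekk'o].

[ekk'o]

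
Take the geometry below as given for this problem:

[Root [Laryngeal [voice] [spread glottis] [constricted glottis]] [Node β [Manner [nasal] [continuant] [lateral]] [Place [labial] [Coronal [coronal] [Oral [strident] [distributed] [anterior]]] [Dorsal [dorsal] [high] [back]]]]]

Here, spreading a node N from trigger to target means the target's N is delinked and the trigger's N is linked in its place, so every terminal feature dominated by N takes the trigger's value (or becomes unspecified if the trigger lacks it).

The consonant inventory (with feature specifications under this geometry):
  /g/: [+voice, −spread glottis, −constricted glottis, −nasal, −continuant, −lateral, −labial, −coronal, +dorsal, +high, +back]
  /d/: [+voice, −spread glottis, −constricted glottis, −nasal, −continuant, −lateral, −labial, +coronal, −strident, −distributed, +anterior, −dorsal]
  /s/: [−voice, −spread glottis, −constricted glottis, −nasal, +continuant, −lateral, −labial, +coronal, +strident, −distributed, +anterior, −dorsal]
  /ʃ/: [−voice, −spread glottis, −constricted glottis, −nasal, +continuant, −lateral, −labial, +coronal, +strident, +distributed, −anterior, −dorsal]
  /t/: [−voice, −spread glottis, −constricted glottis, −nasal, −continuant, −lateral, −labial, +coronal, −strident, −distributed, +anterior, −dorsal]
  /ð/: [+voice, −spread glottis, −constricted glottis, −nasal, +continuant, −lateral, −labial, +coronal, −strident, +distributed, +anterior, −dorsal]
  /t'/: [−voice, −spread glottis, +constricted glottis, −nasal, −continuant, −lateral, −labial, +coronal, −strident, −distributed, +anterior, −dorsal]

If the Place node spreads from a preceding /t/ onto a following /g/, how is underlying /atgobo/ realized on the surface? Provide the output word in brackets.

[atdobo]

Place immediately or transitively dominates [labial], [coronal], [strident], [distributed], [anterior], [dorsal], [high], [back].
The target acquires /t/'s values for everything under Place — [−labial], [+coronal], [−strident], [−distributed], [+anterior], [−dorsal] — while keeping its own [voice], [spread glottis], [constricted glottis], ….
This feature bundle is that of [d], so /atgobo/ surfaces as [atdobo].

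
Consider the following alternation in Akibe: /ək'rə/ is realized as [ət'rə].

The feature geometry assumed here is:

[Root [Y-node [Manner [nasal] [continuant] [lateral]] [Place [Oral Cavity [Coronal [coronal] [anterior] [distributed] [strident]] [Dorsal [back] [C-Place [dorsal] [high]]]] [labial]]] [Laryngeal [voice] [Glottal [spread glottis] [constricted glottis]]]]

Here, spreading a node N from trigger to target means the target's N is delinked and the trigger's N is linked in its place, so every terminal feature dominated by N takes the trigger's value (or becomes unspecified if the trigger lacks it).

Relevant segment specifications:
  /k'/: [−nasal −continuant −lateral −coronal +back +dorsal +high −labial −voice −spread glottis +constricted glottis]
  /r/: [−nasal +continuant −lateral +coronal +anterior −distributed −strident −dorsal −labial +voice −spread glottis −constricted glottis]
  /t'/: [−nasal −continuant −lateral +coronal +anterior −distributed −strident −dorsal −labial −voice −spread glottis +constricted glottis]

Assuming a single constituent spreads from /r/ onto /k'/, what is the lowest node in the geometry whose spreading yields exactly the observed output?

Oral Cavity

Comparing /k'/ with its surface form [t'], the features that change are [coronal], [anterior], [distributed], [strident], [dorsal], [high], [back].
The smallest constituent containing every changed terminal is Oral Cavity — each of its daughters lacks at least one of the affected features.
If Oral Cavity spreads, every terminal under it takes /r/'s value, producing [t'] as observed.
Features on which the two segments disagree outside Oral Cavity, such as [constricted glottis], [voice], are unchanged — nothing dominating them spread, and Oral Cavity is the minimal sufficient constituent.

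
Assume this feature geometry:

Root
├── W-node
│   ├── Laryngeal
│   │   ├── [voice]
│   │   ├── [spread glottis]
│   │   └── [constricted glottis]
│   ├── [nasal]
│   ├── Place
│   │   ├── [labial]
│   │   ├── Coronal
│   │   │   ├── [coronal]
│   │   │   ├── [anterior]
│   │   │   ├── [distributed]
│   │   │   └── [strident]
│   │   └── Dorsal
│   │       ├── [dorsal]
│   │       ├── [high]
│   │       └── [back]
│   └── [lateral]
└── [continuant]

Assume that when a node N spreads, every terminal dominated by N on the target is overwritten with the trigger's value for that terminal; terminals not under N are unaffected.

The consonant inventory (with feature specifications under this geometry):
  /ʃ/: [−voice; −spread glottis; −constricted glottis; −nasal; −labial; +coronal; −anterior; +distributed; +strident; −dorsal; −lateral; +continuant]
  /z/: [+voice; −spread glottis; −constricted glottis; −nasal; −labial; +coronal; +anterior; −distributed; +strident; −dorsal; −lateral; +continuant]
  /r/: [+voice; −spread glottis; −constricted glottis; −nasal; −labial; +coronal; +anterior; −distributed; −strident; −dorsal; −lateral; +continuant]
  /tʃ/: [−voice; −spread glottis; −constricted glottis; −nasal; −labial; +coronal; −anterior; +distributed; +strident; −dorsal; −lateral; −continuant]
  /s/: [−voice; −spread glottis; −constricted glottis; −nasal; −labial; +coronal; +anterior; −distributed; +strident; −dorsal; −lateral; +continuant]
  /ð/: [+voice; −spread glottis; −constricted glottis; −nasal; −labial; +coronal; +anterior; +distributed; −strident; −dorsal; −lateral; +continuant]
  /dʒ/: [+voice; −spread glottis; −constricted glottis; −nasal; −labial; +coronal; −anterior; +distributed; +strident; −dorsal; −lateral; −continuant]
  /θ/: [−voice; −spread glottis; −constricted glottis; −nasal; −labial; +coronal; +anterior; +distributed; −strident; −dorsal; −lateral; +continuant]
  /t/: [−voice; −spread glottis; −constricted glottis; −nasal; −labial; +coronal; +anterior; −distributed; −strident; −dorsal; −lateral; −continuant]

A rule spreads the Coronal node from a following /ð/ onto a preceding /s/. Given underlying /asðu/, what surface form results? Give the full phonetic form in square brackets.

Coronal immediately or transitively dominates [coronal], [anterior], [distributed], [strident].
Spreading Coronal from /ð/ onto /s/ replaces those values with /ð/'s: [+coronal], [+anterior], [+distributed], [−strident]. Features outside Coronal ([voice], [spread glottis], [constricted glottis], …) stay as in /s/.
Among the inventory, only /θ/ has exactly this specification, giving the surface form [aθðu].

[aθðu]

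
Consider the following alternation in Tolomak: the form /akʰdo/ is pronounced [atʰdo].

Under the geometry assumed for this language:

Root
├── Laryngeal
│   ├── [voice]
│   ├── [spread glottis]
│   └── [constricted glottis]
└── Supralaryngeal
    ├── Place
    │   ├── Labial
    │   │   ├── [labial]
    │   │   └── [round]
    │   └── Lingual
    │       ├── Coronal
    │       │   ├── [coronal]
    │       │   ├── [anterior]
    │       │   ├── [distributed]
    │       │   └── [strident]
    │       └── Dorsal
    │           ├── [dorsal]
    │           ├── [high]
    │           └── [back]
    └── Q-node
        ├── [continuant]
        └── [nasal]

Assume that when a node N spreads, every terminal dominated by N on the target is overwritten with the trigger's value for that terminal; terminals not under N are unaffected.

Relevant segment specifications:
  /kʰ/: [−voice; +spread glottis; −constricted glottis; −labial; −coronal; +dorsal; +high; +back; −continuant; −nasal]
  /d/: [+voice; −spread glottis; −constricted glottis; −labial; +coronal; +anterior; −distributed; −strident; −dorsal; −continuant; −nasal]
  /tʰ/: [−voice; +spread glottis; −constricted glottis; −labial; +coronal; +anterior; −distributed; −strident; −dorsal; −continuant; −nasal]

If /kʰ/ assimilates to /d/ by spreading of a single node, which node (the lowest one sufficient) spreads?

Lingual

Comparing /kʰ/ with its surface form [tʰ], the features that change are [coronal], [anterior], [distributed], [strident], [dorsal], [high], [back].
In this geometry the lowest node dominating all of them is Lingual: every daughter of Lingual dominates only a proper subset, so no lower node suffices.
Delinking /kʰ/'s Lingual and associating /d/'s Lingual gives precisely the feature bundle of [tʰ].
Features on which the two segments disagree outside Lingual, such as [spread glottis], [voice], are unchanged — nothing dominating them spread, and Lingual is the minimal sufficient constituent.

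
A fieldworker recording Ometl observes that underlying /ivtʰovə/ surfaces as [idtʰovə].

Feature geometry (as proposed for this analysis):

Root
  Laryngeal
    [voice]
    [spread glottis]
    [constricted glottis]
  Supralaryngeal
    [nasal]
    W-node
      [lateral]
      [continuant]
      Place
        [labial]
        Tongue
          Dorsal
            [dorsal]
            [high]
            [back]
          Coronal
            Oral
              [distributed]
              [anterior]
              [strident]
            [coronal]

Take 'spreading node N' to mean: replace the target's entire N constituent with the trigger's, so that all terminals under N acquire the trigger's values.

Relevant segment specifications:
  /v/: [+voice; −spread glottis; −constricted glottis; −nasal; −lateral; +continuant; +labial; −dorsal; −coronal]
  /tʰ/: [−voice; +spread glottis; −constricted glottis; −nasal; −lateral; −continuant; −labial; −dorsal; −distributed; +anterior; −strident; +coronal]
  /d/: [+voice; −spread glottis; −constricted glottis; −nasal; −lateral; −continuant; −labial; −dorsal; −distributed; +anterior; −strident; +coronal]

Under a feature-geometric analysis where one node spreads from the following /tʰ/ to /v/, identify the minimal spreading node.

W-node

The alternation /v/ → [d] changes [continuant], [labial], [coronal], [anterior], [distributed], [strident] and nothing else.
The smallest constituent containing every changed terminal is W-node — each of its daughters lacks at least one of the affected features.
If W-node spreads, every terminal under it takes /tʰ/'s value, producing [d] as observed.
[spread glottis], [voice] stay as in /v/ although /tʰ/ differs there, so no node dominating them spread; among the remaining candidates W-node is the lowest that derives the output.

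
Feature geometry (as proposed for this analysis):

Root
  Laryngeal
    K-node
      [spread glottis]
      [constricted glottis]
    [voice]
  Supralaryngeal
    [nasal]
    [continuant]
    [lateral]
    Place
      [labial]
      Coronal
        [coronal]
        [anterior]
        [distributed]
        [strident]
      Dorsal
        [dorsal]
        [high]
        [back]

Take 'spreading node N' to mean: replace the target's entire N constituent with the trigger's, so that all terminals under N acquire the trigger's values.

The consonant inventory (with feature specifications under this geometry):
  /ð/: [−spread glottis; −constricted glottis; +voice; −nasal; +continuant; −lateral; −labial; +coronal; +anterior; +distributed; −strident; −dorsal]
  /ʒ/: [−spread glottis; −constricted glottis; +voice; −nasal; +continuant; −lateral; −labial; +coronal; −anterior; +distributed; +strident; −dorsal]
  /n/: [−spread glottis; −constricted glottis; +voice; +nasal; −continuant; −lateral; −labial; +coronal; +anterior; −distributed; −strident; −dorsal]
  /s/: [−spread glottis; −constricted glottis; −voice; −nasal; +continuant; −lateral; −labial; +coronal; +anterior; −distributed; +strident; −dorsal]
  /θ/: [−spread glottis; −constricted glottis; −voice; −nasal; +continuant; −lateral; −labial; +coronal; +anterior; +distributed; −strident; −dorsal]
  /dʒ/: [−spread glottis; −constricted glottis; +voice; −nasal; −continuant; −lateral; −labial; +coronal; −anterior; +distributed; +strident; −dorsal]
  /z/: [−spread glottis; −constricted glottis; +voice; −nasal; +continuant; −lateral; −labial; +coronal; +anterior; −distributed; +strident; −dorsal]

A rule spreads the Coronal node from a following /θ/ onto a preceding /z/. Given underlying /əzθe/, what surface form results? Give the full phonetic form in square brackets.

[əðθe]

The Coronal node dominates the terminals [coronal], [anterior], [distributed], [strident].
After delinking /z/'s Coronal and linking /θ/'s, the affected terminals become [+coronal], [+anterior], [+distributed], [−strident]; [spread glottis], [constricted glottis], [voice], … (outside Coronal) are retained from /z/.
This feature bundle is that of [ð], so /əzθe/ surfaces as [əðθe].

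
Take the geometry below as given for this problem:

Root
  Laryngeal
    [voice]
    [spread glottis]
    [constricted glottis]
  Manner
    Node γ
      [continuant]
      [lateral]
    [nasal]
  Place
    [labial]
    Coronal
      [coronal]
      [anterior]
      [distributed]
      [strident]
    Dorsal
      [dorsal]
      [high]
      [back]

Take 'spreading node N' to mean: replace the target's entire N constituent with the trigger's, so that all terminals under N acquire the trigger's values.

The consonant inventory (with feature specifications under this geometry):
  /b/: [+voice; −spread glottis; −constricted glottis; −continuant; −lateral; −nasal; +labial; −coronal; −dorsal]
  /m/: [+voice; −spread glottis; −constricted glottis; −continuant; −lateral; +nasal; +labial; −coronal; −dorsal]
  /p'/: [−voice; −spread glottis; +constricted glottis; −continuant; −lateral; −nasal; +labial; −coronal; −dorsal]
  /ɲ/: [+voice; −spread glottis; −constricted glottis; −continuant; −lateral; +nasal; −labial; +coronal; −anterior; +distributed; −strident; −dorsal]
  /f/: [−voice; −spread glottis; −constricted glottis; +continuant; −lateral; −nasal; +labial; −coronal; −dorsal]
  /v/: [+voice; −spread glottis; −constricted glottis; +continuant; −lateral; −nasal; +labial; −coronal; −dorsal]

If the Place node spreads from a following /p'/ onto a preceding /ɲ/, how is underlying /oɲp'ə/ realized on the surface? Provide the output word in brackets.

[omp'ə]

The Place node dominates the terminals [labial], [coronal], [anterior], [distributed], [strident], [dorsal], [high], [back].
After delinking /ɲ/'s Place and linking /p'/'s, the affected terminals become [+labial], [−coronal], [−dorsal]; [voice], [spread glottis], [constricted glottis], … (outside Place) are retained from /ɲ/.
The resulting bundle matches /m/ in the inventory; substituting it for /ɲ/ gives [omp'ə].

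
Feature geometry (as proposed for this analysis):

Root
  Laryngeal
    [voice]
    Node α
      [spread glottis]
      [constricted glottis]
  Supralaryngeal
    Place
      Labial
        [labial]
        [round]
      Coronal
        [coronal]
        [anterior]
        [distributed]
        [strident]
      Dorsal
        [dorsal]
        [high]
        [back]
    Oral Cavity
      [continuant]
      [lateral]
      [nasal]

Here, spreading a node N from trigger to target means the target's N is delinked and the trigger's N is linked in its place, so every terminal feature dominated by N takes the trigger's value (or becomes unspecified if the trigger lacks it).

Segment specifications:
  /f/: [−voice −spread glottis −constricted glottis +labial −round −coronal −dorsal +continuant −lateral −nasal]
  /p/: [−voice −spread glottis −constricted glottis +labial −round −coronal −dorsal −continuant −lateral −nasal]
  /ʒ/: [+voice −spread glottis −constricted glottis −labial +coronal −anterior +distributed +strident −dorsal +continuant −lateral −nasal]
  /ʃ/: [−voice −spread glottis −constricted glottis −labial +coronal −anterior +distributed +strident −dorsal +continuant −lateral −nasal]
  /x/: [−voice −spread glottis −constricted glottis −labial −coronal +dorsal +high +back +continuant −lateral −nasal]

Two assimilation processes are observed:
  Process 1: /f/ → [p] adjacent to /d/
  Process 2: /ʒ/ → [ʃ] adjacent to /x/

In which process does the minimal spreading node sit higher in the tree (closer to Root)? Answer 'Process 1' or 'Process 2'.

Process 2

Process 1 alters [continuant]; the lowest dominating node is [continuant] (depth 3 from Root).
In Process 2, [voice] changes, so the minimal spreading node is [voice] at depth 2.
[voice] is closer to Root than [continuant], so Process 2 spreads the higher node.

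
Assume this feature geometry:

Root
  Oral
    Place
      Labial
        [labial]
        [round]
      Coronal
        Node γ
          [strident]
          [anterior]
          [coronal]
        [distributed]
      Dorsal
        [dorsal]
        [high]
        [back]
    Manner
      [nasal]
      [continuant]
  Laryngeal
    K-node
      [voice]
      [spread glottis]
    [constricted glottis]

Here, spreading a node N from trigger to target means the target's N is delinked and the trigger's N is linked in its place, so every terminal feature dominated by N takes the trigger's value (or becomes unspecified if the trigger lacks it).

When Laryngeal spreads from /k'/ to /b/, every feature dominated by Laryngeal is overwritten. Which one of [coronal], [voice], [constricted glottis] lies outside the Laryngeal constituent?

The terminals dominated by Laryngeal are [voice], [spread glottis], [constricted glottis].
Spreading Laryngeal replaces [voice], [constricted glottis] with the trigger's values, since each sits inside the Laryngeal constituent.
[coronal] is not within the Laryngeal subtree (it hangs from Node γ), so /b/'s [coronal] value survives.

[coronal]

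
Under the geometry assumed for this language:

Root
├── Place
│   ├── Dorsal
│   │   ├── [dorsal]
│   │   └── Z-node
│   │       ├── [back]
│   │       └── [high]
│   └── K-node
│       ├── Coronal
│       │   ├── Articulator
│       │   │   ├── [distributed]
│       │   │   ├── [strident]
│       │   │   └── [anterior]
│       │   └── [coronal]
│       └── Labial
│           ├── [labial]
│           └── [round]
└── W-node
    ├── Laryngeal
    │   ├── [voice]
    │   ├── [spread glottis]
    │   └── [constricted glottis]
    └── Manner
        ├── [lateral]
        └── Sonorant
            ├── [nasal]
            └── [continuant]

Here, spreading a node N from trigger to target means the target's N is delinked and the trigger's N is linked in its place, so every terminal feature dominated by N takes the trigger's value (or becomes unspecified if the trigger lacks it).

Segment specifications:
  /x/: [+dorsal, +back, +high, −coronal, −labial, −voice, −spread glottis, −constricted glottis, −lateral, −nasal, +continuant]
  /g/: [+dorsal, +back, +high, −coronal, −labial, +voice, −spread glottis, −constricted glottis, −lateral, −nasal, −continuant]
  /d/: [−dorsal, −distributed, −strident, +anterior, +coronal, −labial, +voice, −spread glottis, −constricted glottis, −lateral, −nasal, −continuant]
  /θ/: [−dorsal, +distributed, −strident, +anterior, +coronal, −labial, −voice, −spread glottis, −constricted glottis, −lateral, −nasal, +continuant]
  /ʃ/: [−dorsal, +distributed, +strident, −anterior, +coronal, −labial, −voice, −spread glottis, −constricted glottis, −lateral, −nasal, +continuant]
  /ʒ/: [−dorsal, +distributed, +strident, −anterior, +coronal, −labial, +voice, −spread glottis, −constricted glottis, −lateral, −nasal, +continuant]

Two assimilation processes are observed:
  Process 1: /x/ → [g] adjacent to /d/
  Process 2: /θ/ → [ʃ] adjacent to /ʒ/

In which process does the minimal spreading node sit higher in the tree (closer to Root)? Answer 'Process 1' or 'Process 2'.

Process 1

In Process 1, [voice], [continuant] change, so the minimal spreading node is W-node at depth 1.
Process 2: the features that change are [anterior], [strident]; the minimal node is Articulator (depth 4).
Depth 1 < depth 4; Process 1 involves the structurally higher constituent W-node.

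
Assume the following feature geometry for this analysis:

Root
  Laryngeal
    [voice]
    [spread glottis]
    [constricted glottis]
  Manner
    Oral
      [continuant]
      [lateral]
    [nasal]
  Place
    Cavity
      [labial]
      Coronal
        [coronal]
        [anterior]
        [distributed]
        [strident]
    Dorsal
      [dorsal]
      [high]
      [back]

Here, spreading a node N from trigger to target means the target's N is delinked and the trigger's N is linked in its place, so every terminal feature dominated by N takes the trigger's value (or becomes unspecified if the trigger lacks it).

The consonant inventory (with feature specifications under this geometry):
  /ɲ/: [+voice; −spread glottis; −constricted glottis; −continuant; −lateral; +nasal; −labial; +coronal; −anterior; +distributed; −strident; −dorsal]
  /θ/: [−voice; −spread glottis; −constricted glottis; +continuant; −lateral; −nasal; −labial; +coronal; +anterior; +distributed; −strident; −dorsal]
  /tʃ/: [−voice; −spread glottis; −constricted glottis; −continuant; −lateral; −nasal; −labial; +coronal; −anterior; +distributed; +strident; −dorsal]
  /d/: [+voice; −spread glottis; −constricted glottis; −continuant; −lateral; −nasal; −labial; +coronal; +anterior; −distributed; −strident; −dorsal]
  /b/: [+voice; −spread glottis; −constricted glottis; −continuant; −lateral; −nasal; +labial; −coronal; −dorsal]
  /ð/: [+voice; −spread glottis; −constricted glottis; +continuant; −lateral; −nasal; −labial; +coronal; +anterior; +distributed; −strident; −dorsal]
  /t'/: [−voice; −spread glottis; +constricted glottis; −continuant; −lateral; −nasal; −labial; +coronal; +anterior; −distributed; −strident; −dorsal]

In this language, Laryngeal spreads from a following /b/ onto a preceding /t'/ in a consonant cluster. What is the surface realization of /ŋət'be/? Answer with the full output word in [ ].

[ŋədbe]

The Laryngeal node dominates the terminals [voice], [spread glottis], [constricted glottis].
After delinking /t'/'s Laryngeal and linking /b/'s, the affected terminals become [+voice], [−spread glottis], [−constricted glottis]; [continuant], [lateral], [nasal], … (outside Laryngeal) are retained from /t'/.
Among the inventory, only /d/ has exactly this specification, giving the surface form [ŋədbe].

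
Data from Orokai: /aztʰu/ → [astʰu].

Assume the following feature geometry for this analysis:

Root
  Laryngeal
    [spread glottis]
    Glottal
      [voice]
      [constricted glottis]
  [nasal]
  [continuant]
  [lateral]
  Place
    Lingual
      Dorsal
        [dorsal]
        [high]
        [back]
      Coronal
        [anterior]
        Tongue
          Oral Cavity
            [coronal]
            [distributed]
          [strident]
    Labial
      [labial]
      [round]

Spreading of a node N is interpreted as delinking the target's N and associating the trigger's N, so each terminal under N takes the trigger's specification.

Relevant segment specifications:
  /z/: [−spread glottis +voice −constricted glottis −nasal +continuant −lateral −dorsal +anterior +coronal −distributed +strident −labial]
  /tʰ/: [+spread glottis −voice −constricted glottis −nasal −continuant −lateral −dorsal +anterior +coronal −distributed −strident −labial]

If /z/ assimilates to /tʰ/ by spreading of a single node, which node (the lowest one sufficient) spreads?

[voice]

The alternation /z/ → [s] changes [voice] and nothing else.
Since just one terminal is affected and it takes /tʰ/'s value, spreading the terminal [voice] alone is sufficient and minimal.
[strident], [continuant] stay as in /z/ although /tʰ/ differs there, so no node dominating them spread; among the remaining candidates [voice] is the lowest that derives the output.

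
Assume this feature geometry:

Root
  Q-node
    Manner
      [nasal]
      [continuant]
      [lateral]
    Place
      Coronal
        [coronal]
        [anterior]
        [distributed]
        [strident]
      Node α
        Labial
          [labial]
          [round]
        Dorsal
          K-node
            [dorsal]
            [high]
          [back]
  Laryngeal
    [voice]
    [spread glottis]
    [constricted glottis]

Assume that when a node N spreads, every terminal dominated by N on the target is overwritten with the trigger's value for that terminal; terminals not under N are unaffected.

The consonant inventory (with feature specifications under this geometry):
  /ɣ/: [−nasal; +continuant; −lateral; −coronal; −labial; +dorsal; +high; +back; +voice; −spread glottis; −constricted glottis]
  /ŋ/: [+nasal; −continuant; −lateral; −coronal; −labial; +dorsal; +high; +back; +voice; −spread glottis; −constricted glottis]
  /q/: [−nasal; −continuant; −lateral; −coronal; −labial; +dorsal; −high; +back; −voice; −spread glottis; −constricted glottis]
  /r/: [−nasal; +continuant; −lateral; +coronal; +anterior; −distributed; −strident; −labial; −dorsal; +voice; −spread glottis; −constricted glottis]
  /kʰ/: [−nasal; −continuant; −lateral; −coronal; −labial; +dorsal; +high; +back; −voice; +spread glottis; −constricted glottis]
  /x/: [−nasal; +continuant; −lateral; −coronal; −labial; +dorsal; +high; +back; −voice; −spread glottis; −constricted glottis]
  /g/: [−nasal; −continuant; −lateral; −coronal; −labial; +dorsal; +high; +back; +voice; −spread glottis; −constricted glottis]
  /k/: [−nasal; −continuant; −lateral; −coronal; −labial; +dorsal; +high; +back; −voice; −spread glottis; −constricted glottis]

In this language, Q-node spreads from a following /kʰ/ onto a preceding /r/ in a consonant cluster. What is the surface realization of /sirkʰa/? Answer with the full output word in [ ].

[sigkʰa]

Terminals under Q-node in this geometry: [nasal], [continuant], [lateral], [coronal], [anterior], [distributed], [strident], [labial], [round], [dorsal], [high], [back].
After delinking /r/'s Q-node and linking /kʰ/'s, the affected terminals become [−nasal], [−continuant], [−lateral], [−coronal], [−labial], [+dorsal], [+high], [+back]; [voice], [spread glottis], [constricted glottis] (outside Q-node) are retained from /r/.
Among the inventory, only /g/ has exactly this specification, giving the surface form [sigkʰa].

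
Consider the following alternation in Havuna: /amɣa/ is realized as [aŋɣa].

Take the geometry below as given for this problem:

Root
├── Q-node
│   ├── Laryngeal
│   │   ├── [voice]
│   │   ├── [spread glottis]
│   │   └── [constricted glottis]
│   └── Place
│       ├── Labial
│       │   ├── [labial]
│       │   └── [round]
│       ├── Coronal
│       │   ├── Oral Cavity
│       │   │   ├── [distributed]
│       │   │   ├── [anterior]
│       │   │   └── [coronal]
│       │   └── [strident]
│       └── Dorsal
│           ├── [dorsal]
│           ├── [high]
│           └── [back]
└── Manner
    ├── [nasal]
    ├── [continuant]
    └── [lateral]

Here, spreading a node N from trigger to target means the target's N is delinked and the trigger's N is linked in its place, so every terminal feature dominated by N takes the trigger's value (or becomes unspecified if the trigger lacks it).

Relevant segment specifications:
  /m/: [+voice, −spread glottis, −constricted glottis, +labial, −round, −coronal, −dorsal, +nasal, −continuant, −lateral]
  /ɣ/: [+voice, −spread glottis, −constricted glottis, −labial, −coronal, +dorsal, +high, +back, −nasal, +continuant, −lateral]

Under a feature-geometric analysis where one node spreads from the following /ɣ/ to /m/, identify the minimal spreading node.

Place

/m/ and [ŋ] differ in [labial], [round], [dorsal], [high], [back]; every other specified feature is identical.
In this geometry the lowest node dominating all of them is Place: every daughter of Place dominates only a proper subset, so no lower node suffices.
If Place spreads, every terminal under it takes /ɣ/'s value, producing [ŋ] as observed.
[nasal], [continuant] stay as in /m/ although /ɣ/ differs there, so no node dominating them spread; among the remaining candidates Place is the lowest that derives the output.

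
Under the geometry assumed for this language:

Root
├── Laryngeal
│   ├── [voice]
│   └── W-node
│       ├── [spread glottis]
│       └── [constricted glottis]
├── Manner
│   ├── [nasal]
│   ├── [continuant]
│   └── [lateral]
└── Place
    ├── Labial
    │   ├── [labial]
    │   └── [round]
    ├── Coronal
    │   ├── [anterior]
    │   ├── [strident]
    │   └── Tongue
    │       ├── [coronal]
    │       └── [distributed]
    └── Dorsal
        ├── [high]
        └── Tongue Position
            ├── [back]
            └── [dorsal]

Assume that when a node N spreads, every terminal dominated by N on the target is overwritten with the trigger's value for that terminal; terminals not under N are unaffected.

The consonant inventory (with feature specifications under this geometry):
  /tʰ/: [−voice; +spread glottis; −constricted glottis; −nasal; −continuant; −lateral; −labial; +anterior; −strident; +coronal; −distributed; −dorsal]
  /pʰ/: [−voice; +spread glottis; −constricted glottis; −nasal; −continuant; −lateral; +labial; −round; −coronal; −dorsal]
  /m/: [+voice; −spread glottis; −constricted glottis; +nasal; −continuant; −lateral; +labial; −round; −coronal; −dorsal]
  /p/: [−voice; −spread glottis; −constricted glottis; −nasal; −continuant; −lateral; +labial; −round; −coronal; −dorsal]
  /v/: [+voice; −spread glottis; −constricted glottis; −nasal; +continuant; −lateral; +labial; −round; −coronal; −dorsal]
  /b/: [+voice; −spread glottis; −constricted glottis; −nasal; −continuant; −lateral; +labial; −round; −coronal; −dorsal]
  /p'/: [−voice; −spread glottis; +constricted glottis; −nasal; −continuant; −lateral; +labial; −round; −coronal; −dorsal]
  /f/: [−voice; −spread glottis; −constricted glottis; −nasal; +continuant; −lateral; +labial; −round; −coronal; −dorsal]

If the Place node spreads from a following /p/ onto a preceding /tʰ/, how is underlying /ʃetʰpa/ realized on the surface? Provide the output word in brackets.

[ʃepʰpa]

Terminals under Place in this geometry: [labial], [round], [anterior], [strident], [coronal], [distributed], [high], [back], [dorsal].
After delinking /tʰ/'s Place and linking /p/'s, the affected terminals become [+labial], [−round], [−coronal], [−dorsal]; [voice], [spread glottis], [constricted glottis], … (outside Place) are retained from /tʰ/.
This feature bundle is that of [pʰ], so /ʃetʰpa/ surfaces as [ʃepʰpa].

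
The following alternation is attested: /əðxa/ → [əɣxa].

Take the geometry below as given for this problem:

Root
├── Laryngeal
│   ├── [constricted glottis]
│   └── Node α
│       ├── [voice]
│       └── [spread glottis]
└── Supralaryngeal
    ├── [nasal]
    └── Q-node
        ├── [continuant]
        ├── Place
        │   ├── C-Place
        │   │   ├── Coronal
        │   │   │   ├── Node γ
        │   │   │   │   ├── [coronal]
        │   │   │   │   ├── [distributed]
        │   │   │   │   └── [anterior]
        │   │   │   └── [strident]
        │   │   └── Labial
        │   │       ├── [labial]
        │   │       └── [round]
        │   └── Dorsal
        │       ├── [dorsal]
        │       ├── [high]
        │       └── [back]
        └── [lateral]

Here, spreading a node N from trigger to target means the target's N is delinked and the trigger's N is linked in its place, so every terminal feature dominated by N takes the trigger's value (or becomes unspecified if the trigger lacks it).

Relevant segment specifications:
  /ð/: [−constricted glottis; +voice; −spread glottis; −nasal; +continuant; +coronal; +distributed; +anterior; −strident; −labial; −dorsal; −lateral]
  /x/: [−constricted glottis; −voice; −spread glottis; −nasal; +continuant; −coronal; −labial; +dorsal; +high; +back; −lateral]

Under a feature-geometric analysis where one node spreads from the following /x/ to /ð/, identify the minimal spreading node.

Place

/ð/ and [ɣ] differ in [coronal], [anterior], [distributed], [strident], [dorsal], [high], [back]; every other specified feature is identical.
In this geometry the lowest node dominating all of them is Place: every daughter of Place dominates only a proper subset, so no lower node suffices.
If Place spreads, every terminal under it takes /x/'s value, producing [ɣ] as observed.
[voice] stays as in /ð/ although /x/ differs there, so no node dominating it spread; among the remaining candidates Place is the lowest that derives the output.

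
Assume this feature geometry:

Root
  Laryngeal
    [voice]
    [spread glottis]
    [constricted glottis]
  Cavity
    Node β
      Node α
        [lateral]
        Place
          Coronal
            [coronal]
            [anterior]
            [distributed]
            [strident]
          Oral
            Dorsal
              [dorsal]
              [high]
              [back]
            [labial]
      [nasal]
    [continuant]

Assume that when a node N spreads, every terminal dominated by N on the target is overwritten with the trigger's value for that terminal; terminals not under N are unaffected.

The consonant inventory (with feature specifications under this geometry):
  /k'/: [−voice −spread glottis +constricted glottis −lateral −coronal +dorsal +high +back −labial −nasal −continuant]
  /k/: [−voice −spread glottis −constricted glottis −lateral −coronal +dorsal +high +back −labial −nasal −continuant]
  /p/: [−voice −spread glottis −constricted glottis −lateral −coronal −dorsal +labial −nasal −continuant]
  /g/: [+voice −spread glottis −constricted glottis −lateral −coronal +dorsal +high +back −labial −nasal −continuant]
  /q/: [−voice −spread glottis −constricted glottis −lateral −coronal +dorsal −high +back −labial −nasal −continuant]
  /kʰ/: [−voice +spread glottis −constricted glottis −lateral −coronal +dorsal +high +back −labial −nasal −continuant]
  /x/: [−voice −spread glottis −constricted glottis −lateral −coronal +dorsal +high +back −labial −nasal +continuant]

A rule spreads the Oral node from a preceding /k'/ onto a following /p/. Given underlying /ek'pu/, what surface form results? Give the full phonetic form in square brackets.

[ek'ku]

The Oral node dominates the terminals [dorsal], [high], [back], [labial].
The target acquires /k'/'s values for everything under Oral — [+dorsal], [+high], [+back], [−labial] — while keeping its own [voice], [spread glottis], [constricted glottis], ….
This feature bundle is that of [k], so /ek'pu/ surfaces as [ek'ku].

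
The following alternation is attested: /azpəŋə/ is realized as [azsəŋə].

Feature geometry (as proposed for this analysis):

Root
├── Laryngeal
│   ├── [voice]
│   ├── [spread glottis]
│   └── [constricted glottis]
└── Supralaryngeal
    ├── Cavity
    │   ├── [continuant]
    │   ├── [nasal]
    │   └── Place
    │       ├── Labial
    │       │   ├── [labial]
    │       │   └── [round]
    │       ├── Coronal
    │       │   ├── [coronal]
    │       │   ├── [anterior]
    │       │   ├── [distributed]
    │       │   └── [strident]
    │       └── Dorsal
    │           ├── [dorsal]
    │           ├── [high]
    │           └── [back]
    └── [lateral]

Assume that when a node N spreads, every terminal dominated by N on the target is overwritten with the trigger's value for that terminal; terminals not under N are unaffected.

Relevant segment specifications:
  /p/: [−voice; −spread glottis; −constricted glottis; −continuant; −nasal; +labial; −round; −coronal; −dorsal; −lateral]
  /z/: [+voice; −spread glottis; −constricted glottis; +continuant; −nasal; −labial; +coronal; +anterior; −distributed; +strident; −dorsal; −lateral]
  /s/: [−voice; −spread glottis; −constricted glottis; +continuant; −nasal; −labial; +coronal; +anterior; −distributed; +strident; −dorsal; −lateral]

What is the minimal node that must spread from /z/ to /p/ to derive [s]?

Cavity

Feature comparison: [continuant], [labial], [round], [coronal], [anterior], [distributed], [strident] differ between /p/ and [s]; the remaining terminals match.
These terminals are all dominated by Cavity, and no proper subconstituent of Cavity covers them all; Cavity is their lowest common ancestor.
Delinking /p/'s Cavity and associating /z/'s Cavity gives precisely the feature bundle of [s].
[voice], a feature on which the two segments disagree outside Cavity, is unchanged — nothing dominating it spread, and Cavity is the minimal sufficient constituent.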